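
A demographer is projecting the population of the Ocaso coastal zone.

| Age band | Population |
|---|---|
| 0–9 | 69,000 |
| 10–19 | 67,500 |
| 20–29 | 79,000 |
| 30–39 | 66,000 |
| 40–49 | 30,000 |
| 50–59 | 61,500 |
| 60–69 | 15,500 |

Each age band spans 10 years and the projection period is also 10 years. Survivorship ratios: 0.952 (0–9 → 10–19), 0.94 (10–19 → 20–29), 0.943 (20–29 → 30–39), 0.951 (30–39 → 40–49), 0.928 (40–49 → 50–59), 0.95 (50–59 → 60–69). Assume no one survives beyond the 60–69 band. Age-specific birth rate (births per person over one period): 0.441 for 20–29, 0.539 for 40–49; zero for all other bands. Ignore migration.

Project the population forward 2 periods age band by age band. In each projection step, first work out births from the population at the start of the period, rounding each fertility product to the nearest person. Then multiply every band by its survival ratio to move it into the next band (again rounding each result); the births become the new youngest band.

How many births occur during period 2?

[period 1]
Births: 79000 * 0.441 = 34839  |  30000 * 0.539 = 16170 — total 51009
10–19: 69000 * 0.952 = 65688
20–29: 67500 * 0.94 = 63450
30–39: 79000 * 0.943 = 74497
40–49: 66000 * 0.951 = 62766
50–59: 30000 * 0.928 = 27840
60–69: 61500 * 0.95 = 58425
→ [51009, 65688, 63450, 74497, 62766, 27840, 58425]
[period 2]
Births: 63450 * 0.441 = 27981  |  62766 * 0.539 = 33831 — total 61812
10–19: 51009 * 0.952 = 48561
20–29: 65688 * 0.94 = 61747
30–39: 63450 * 0.943 = 59833
40–49: 74497 * 0.951 = 70847
50–59: 62766 * 0.928 = 58247
60–69: 27840 * 0.95 = 26448
→ [61812, 48561, 61747, 59833, 70847, 58247, 26448]

61812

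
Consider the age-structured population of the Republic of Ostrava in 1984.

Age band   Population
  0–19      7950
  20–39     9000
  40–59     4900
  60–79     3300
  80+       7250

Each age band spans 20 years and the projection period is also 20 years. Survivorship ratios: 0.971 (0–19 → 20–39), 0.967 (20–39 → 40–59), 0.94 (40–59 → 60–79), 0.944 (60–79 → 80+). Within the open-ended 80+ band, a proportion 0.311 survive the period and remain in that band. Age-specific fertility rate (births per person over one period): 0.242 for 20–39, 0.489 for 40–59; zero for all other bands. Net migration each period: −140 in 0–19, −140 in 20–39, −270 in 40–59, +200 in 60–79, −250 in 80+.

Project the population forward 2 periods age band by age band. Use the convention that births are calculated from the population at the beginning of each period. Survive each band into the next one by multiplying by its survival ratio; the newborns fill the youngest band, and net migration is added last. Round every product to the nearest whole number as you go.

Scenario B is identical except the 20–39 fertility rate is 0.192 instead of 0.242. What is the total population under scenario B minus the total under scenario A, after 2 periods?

-816

Call the bands 1 to 5, youngest first.
— Period 1 —
Births: 9000 × 0.242 = 2178 ; 4900 × 0.489 = 2396 → 4574
Band 2: 7950 × 0.971 = 7719
Band 3: 9000 × 0.967 = 8703
Band 4: 4900 × 0.94 = 4606
Band 5: 3300 × 0.944 + 7250 × 0.311 = 3115 + 2255 = 5370
Net migration: Band 1 − 140 → 4434; Band 2 − 140 → 7579; Band 3 − 270 → 8433; Band 4 + 200 → 4806; Band 5 − 250 → 5120
Population now: 0–19=4434, 20–39=7579, 40–59=8433, 60–79=4806, 80+=5120
— Period 2 —
Births: 7579 × 0.242 = 1834 ; 8433 × 0.489 = 4124 → 5958
Band 2: 4434 × 0.971 = 4305
Band 3: 7579 × 0.967 = 7329
Band 4: 8433 × 0.94 = 7927
Band 5: 4806 × 0.944 + 5120 × 0.311 = 4537 + 1592 = 6129
Net migration: Band 1 − 140 → 5818; Band 2 − 140 → 4165; Band 3 − 270 → 7059; Band 4 + 200 → 8127; Band 5 − 250 → 5879
Population now: 0–19=5818, 20–39=4165, 40–59=7059, 60–79=8127, 80+=5879
Scenario A total after 2 periods: 31048
Scenario B projection —
— Period 1 —
Births: 9000 × 0.192 = 1728 ; 4900 × 0.489 = 2396 → 4124
Band 2: 7950 × 0.971 = 7719
Band 3: 9000 × 0.967 = 8703
Band 4: 4900 × 0.94 = 4606
Band 5: 3300 × 0.944 + 7250 × 0.311 = 3115 + 2255 = 5370
Net migration: Band 1 − 140 → 3984; Band 2 − 140 → 7579; Band 3 − 270 → 8433; Band 4 + 200 → 4806; Band 5 − 250 → 5120
Population now: 0–19=3984, 20–39=7579, 40–59=8433, 60–79=4806, 80+=5120
— Period 2 —
Births: 7579 × 0.192 = 1455 ; 8433 × 0.489 = 4124 → 5579
Band 2: 3984 × 0.971 = 3868
Band 3: 7579 × 0.967 = 7329
Band 4: 8433 × 0.94 = 7927
Band 5: 4806 × 0.944 + 5120 × 0.311 = 4537 + 1592 = 6129
Net migration: Band 1 − 140 → 5439; Band 2 − 140 → 3728; Band 3 − 270 → 7059; Band 4 + 200 → 8127; Band 5 − 250 → 5879
Population now: 0–19=5439, 20–39=3728, 40–59=7059, 60–79=8127, 80+=5879
Scenario B total after 2 periods: 30232
Difference B − A = 30232 − 31048 = -816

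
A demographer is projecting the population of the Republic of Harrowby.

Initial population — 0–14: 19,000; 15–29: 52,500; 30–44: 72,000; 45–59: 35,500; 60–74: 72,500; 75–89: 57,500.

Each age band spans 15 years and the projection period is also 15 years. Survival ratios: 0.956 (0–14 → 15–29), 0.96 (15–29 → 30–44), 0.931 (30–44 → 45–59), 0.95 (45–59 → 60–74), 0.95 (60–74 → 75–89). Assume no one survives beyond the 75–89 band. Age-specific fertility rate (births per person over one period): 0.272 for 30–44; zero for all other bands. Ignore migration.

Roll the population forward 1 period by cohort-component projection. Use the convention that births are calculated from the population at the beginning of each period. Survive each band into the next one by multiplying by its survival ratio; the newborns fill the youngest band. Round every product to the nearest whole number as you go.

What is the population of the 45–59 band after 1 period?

Call the groups 1 to 6, youngest first.
— Period 1 —
Births: 72000 * 0.272 = 19584
Group 2: 19000 * 0.956 = 18164
Group 3: 52500 * 0.96 = 50400
Group 4: 72000 * 0.931 = 67032
Group 5: 35500 * 0.95 = 33725
Group 6: 72500 * 0.95 = 68875
End of period: [19584, 18164, 50400, 67032, 33725, 68875]

67032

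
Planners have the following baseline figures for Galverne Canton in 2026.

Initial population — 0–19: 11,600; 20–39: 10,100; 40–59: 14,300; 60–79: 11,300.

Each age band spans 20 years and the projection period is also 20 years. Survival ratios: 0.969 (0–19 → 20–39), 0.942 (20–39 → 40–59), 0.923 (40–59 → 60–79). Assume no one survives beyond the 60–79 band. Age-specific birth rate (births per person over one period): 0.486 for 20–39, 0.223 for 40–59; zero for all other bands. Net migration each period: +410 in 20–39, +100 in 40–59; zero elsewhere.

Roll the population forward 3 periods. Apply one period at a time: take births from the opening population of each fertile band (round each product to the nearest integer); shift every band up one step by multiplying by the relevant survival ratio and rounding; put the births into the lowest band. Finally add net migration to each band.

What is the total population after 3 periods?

32556

After projecting period 1:
Births: 10100 * 0.486 = 4909  |  14300 * 0.223 = 3189 → total 8098
20–39: 11600 * 0.969 = 11240
40–59: 10100 * 0.942 = 9514
60–79: 14300 * 0.923 = 13199
Net migration: 20–39 + 410 → 11650; 40–59 + 100 → 9614
Population now: 0–19=8098, 20–39=11650, 40–59=9614, 60–79=13199
After projecting period 2:
Births: 11650 * 0.486 = 5662  |  9614 * 0.223 = 2144 → total 7806
20–39: 8098 * 0.969 = 7847
40–59: 11650 * 0.942 = 10974
60–79: 9614 * 0.923 = 8874
Net migration: 20–39 + 410 → 8257; 40–59 + 100 → 11074
Population now: 0–19=7806, 20–39=8257, 40–59=11074, 60–79=8874
After projecting period 3:
Births: 8257 * 0.486 = 4013  |  11074 * 0.223 = 2470 → total 6483
20–39: 7806 * 0.969 = 7564
40–59: 8257 * 0.942 = 7778
60–79: 11074 * 0.923 = 10221
Net migration: 20–39 + 410 → 7974; 40–59 + 100 → 7878
Population now: 0–19=6483, 20–39=7974, 40–59=7878, 60–79=10221
Total after period 3: 6483 + 7974 + 7878 + 10221 = 32556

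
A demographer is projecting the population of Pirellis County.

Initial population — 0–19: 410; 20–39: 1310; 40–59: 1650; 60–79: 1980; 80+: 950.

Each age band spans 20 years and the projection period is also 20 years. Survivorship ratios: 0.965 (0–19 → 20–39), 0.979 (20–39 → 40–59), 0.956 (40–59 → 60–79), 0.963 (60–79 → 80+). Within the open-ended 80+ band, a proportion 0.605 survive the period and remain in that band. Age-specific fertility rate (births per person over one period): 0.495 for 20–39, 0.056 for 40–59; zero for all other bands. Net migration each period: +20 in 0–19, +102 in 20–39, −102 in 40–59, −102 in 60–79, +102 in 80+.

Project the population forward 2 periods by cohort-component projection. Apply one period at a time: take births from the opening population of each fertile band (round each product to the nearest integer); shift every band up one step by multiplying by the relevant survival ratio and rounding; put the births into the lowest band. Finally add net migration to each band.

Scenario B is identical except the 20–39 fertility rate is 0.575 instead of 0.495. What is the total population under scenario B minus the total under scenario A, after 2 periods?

141

Period 1.
Births: 1310 × 0.495 = 648 ; 1650 × 0.056 = 92 → total 740
20–39: 410 × 0.965 = 396
40–59: 1310 × 0.979 = 1282
60–79: 1650 × 0.956 = 1577
80+: 1980 × 0.963 + 950 × 0.605 = 1907 + 575 = 2482
Net migration: 0–19 + 20 → 760; 20–39 + 102 → 498; 40–59 − 102 → 1180; 60–79 − 102 → 1475; 80+ + 102 → 2584
End of period: [760, 498, 1180, 1475, 2584]
Period 2.
Births: 498 × 0.495 = 247 ; 1180 × 0.056 = 66 → total 313
20–39: 760 × 0.965 = 733
40–59: 498 × 0.979 = 488
60–79: 1180 × 0.956 = 1128
80+: 1475 × 0.963 + 2584 × 0.605 = 1420 + 1563 = 2983
Net migration: 0–19 + 20 → 333; 20–39 + 102 → 835; 40–59 − 102 → 386; 60–79 − 102 → 1026; 80+ + 102 → 3085
End of period: [333, 835, 386, 1026, 3085]
Scenario A total after 2 periods: 5665
Scenario B projection —
Period 1.
Births: 1310 × 0.575 = 753 ; 1650 × 0.056 = 92 → total 845
20–39: 410 × 0.965 = 396
40–59: 1310 × 0.979 = 1282
60–79: 1650 × 0.956 = 1577
80+: 1980 × 0.963 + 950 × 0.605 = 1907 + 575 = 2482
Net migration: 0–19 + 20 → 865; 20–39 + 102 → 498; 40–59 − 102 → 1180; 60–79 − 102 → 1475; 80+ + 102 → 2584
End of period: [865, 498, 1180, 1475, 2584]
Period 2.
Births: 498 × 0.575 = 286 ; 1180 × 0.056 = 66 → total 352
20–39: 865 × 0.965 = 835
40–59: 498 × 0.979 = 488
60–79: 1180 × 0.956 = 1128
80+: 1475 × 0.963 + 2584 × 0.605 = 1420 + 1563 = 2983
Net migration: 0–19 + 20 → 372; 20–39 + 102 → 937; 40–59 − 102 → 386; 60–79 − 102 → 1026; 80+ + 102 → 3085
End of period: [372, 937, 386, 1026, 3085]
Scenario B total after 2 periods: 5806
Difference B − A = 5806 − 5665 = 141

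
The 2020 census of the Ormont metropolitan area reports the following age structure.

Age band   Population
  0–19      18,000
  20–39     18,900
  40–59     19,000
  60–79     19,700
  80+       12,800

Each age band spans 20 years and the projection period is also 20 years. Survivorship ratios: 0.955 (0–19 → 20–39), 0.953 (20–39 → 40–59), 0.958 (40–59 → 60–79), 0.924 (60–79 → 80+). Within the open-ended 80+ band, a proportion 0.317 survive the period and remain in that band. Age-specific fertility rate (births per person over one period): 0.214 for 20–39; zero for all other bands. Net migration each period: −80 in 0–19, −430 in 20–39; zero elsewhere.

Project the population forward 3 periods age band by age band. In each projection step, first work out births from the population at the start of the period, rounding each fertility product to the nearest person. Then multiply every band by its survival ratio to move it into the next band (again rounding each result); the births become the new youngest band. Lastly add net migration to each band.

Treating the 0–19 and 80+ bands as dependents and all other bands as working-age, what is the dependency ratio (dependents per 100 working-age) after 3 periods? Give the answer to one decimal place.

112.8

[period 1]
Births: 18900 * 0.214 = 4045
20–39: 18000 * 0.955 = 17190
40–59: 18900 * 0.953 = 18012
60–79: 19000 * 0.958 = 18202
80+: 19700 * 0.924 + 12800 * 0.317 = 18203 + 4058 = 22261
Net migration: 0–19 − 80 → 3965; 20–39 − 430 → 16760
Giving 3965 / 16760 / 18012 / 18202 / 22261.
[period 2]
Births: 16760 * 0.214 = 3587
20–39: 3965 * 0.955 = 3787
40–59: 16760 * 0.953 = 15972
60–79: 18012 * 0.958 = 17255
80+: 18202 * 0.924 + 22261 * 0.317 = 16819 + 7057 = 23876
Net migration: 0–19 − 80 → 3507; 20–39 − 430 → 3357
Giving 3507 / 3357 / 15972 / 17255 / 23876.
[period 3]
Births: 3357 * 0.214 = 718
20–39: 3507 * 0.955 = 3349
40–59: 3357 * 0.953 = 3199
60–79: 15972 * 0.958 = 15301
80+: 17255 * 0.924 + 23876 * 0.317 = 15944 + 7569 = 23513
Net migration: 0–19 − 80 → 638; 20–39 − 430 → 2919
Giving 638 / 2919 / 3199 / 15301 / 23513.
Dependents (band 0–19 + band 80+) = 638 + 23513 = 24151; working-age = 21419; ratio = 24151/21419 × 100 = 112.8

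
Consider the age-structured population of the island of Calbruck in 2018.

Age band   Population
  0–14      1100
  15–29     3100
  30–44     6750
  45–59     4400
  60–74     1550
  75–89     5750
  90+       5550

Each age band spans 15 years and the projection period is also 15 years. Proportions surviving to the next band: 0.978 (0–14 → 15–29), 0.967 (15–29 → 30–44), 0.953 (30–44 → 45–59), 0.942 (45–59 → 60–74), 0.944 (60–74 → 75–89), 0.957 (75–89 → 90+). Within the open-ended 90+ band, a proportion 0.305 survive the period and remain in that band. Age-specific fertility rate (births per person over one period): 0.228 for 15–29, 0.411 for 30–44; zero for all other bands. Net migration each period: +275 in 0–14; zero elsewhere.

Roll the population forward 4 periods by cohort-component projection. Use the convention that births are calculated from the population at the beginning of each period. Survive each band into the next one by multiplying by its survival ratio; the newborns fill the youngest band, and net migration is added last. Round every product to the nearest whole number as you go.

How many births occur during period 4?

Numbering the groups 1..7 from youngest to oldest:
— Period 1 —
Births: 3100 * 0.228 = 707  |  6750 * 0.411 = 2774 → 3481
Group 2: 1100 * 0.978 = 1076
Group 3: 3100 * 0.967 = 2998
Group 4: 6750 * 0.953 = 6433
Group 5: 4400 * 0.942 = 4145
Group 6: 1550 * 0.944 = 1463
Group 7: 5750 * 0.957 + 5550 * 0.305 = 5503 + 1693 = 7196
Net migration: Group 1 + 275 → 3756
Giving 3756 / 1076 / 2998 / 6433 / 4145 / 1463 / 7196.
— Period 2 —
Births: 1076 * 0.228 = 245  |  2998 * 0.411 = 1232 → 1477
Group 2: 3756 * 0.978 = 3673
Group 3: 1076 * 0.967 = 1040
Group 4: 2998 * 0.953 = 2857
Group 5: 6433 * 0.942 = 6060
Group 6: 4145 * 0.944 = 3913
Group 7: 1463 * 0.957 + 7196 * 0.305 = 1400 + 2195 = 3595
Net migration: Group 1 + 275 → 1752
Giving 1752 / 3673 / 1040 / 2857 / 6060 / 3913 / 3595.
— Period 3 —
Births: 3673 * 0.228 = 837  |  1040 * 0.411 = 427 → 1264
Group 2: 1752 * 0.978 = 1713
Group 3: 3673 * 0.967 = 3552
Group 4: 1040 * 0.953 = 991
Group 5: 2857 * 0.942 = 2691
Group 6: 6060 * 0.944 = 5721
Group 7: 3913 * 0.957 + 3595 * 0.305 = 3745 + 1096 = 4841
Net migration: Group 1 + 275 → 1539
Giving 1539 / 1713 / 3552 / 991 / 2691 / 5721 / 4841.
— Period 4 —
Births: 1713 * 0.228 = 391  |  3552 * 0.411 = 1460 → 1851
Group 2: 1539 * 0.978 = 1505
Group 3: 1713 * 0.967 = 1656
Group 4: 3552 * 0.953 = 3385
Group 5: 991 * 0.942 = 934
Group 6: 2691 * 0.944 = 2540
Group 7: 5721 * 0.957 + 4841 * 0.305 = 5475 + 1477 = 6952
Net migration: Group 1 + 275 → 2126
Giving 2126 / 1505 / 1656 / 3385 / 934 / 2540 / 6952.

1851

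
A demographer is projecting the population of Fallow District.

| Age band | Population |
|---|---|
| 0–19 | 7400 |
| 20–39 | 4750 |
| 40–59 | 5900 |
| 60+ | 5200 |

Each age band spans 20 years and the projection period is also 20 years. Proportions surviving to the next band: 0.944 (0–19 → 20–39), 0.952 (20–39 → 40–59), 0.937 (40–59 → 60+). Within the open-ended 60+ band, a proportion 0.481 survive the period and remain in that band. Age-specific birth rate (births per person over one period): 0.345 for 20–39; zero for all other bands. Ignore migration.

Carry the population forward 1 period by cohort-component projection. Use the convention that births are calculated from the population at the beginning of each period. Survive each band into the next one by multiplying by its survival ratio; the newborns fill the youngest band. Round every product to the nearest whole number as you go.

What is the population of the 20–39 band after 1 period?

Call the bands 1 to 4, youngest first.
— Period 1 —
Births: 4750 × 0.345 = 1639
Band 2: 7400 × 0.944 = 6986
Band 3: 4750 × 0.952 = 4522
Band 4: 5900 × 0.937 + 5200 × 0.481 = 5528 + 2501 = 8029
End of period: [1639, 6986, 4522, 8029]

6986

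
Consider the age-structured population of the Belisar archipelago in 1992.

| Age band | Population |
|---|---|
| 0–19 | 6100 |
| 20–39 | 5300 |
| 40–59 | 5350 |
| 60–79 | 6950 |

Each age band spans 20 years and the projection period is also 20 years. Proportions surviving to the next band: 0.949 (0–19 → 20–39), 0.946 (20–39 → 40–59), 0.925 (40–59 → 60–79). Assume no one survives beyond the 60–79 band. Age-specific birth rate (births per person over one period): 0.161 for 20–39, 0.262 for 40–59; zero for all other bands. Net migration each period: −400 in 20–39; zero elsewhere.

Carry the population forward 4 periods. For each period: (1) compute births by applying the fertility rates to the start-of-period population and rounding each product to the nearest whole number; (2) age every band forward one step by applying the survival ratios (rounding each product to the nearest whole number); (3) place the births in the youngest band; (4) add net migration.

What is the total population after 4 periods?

4938

— Period 1 —
Births: 5300 × 0.161 = 853 ; 5350 × 0.262 = 1402 → 2255
20–39: 6100 × 0.949 = 5789
40–59: 5300 × 0.946 = 5014
60–79: 5350 × 0.925 = 4949
Net migration: 20–39 − 400 → 5389
Population now: 0–19=2255, 20–39=5389, 40–59=5014, 60–79=4949
— Period 2 —
Births: 5389 × 0.161 = 868 ; 5014 × 0.262 = 1314 → 2182
20–39: 2255 × 0.949 = 2140
40–59: 5389 × 0.946 = 5098
60–79: 5014 × 0.925 = 4638
Net migration: 20–39 − 400 → 1740
Population now: 0–19=2182, 20–39=1740, 40–59=5098, 60–79=4638
— Period 3 —
Births: 1740 × 0.161 = 280 ; 5098 × 0.262 = 1336 → 1616
20–39: 2182 × 0.949 = 2071
40–59: 1740 × 0.946 = 1646
60–79: 5098 × 0.925 = 4716
Net migration: 20–39 − 400 → 1671
Population now: 0–19=1616, 20–39=1671, 40–59=1646, 60–79=4716
— Period 4 —
Births: 1671 × 0.161 = 269 ; 1646 × 0.262 = 431 → 700
20–39: 1616 × 0.949 = 1534
40–59: 1671 × 0.946 = 1581
60–79: 1646 × 0.925 = 1523
Net migration: 20–39 − 400 → 1134
Population now: 0–19=700, 20–39=1134, 40–59=1581, 60–79=1523
Total after period 4: 700 + 1134 + 1581 + 1523 = 4938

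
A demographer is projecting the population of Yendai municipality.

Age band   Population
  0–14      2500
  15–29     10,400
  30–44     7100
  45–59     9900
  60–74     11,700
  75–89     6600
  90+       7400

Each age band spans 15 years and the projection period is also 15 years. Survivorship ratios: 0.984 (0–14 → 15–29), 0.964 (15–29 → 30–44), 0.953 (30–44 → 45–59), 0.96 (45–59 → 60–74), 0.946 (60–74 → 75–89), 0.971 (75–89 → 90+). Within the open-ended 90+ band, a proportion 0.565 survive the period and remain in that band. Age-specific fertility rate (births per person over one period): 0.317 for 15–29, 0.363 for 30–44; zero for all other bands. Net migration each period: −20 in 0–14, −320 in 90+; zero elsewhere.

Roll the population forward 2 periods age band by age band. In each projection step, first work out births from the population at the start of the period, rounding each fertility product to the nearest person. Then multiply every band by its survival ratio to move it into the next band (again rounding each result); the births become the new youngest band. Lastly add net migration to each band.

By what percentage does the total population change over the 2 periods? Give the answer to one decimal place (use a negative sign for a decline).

Call the groups 1 to 7, youngest first.
[period 1]
Births: 10400 × 0.317 = 3297 ; 7100 × 0.363 = 2577 → 5874
Group 2: 2500 × 0.984 = 2460
Group 3: 10400 × 0.964 = 10026
Group 4: 7100 × 0.953 = 6766
Group 5: 9900 × 0.96 = 9504
Group 6: 11700 × 0.946 = 11068
Group 7: 6600 × 0.971 + 7400 × 0.565 = 6409 + 4181 = 10590
Net migration: Group 1 − 20 → 5854; Group 7 − 320 → 10270
Population now: 0–14=5854, 15–29=2460, 30–44=10026, 45–59=6766, 60–74=9504, 75–89=11068, 90+=10270
[period 2]
Births: 2460 × 0.317 = 780 ; 10026 × 0.363 = 3639 → 4419
Group 2: 5854 × 0.984 = 5760
Group 3: 2460 × 0.964 = 2371
Group 4: 10026 × 0.953 = 9555
Group 5: 6766 × 0.96 = 6495
Group 6: 9504 × 0.946 = 8991
Group 7: 11068 × 0.971 + 10270 × 0.565 = 10747 + 5803 = 16550
Net migration: Group 1 − 20 → 4399; Group 7 − 320 → 16230
Population now: 0–14=4399, 15–29=5760, 30–44=2371, 45–59=9555, 60–74=6495, 75–89=8991, 90+=16230
Total: 55600 → 53801; change = -1799; percentage change = -3.2%

-3.2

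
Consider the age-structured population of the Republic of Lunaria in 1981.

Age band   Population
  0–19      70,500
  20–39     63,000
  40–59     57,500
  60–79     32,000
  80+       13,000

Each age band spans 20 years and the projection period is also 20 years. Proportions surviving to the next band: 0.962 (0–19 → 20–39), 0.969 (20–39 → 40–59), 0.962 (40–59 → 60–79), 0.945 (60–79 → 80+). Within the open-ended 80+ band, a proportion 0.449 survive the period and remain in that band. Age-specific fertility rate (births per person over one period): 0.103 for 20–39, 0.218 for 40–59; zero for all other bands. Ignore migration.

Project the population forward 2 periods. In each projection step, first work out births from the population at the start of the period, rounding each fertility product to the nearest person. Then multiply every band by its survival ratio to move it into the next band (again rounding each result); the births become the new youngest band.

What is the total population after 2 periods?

— Period 1 —
Births: 63000 * 0.103 = 6489  |  57500 * 0.218 = 12535 — total 19024
20–39: 70500 * 0.962 = 67821
40–59: 63000 * 0.969 = 61047
60–79: 57500 * 0.962 = 55315
80+: 32000 * 0.945 + 13000 * 0.449 = 30240 + 5837 = 36077
Population now: 0–19=19024, 20–39=67821, 40–59=61047, 60–79=55315, 80+=36077
— Period 2 —
Births: 67821 * 0.103 = 6986  |  61047 * 0.218 = 13308 — total 20294
20–39: 19024 * 0.962 = 18301
40–59: 67821 * 0.969 = 65719
60–79: 61047 * 0.962 = 58727
80+: 55315 * 0.945 + 36077 * 0.449 = 52273 + 16199 = 68472
Population now: 0–19=20294, 20–39=18301, 40–59=65719, 60–79=58727, 80+=68472
Total after period 2: 20294 + 18301 + 65719 + 58727 + 68472 = 231513

231513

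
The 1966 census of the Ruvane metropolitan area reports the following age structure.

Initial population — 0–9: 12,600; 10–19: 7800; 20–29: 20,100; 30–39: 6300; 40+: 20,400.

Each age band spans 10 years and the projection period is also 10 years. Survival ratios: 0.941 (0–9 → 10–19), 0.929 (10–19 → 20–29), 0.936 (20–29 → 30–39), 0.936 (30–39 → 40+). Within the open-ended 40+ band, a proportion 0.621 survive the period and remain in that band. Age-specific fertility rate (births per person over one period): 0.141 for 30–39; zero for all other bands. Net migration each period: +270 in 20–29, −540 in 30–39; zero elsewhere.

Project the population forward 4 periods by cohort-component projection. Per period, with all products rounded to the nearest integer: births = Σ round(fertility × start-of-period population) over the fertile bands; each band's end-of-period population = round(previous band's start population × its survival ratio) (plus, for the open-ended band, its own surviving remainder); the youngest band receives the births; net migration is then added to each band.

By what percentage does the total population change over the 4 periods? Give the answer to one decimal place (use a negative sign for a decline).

Period 1.
Births: 6300 * 0.141 = 888
10–19: 12600 * 0.941 = 11857
20–29: 7800 * 0.929 = 7246
30–39: 20100 * 0.936 = 18814
40+: 6300 * 0.936 + 20400 * 0.621 = 5897 + 12668 = 18565
Net migration: 20–29 + 270 → 7516; 30–39 − 540 → 18274
→ [888, 11857, 7516, 18274, 18565]
Period 2.
Births: 18274 * 0.141 = 2577
10–19: 888 * 0.941 = 836
20–29: 11857 * 0.929 = 11015
30–39: 7516 * 0.936 = 7035
40+: 18274 * 0.936 + 18565 * 0.621 = 17104 + 11529 = 28633
Net migration: 20–29 + 270 → 11285; 30–39 − 540 → 6495
→ [2577, 836, 11285, 6495, 28633]
Period 3.
Births: 6495 * 0.141 = 916
10–19: 2577 * 0.941 = 2425
20–29: 836 * 0.929 = 777
30–39: 11285 * 0.936 = 10563
40+: 6495 * 0.936 + 28633 * 0.621 = 6079 + 17781 = 23860
Net migration: 20–29 + 270 → 1047; 30–39 − 540 → 10023
→ [916, 2425, 1047, 10023, 23860]
Period 4.
Births: 10023 * 0.141 = 1413
10–19: 916 * 0.941 = 862
20–29: 2425 * 0.929 = 2253
30–39: 1047 * 0.936 = 980
40+: 10023 * 0.936 + 23860 * 0.621 = 9382 + 14817 = 24199
Net migration: 20–29 + 270 → 2523; 30–39 − 540 → 440
→ [1413, 862, 2523, 440, 24199]
Total: 67200 → 29437; change = -37763; percentage change = -56.2%

-56.2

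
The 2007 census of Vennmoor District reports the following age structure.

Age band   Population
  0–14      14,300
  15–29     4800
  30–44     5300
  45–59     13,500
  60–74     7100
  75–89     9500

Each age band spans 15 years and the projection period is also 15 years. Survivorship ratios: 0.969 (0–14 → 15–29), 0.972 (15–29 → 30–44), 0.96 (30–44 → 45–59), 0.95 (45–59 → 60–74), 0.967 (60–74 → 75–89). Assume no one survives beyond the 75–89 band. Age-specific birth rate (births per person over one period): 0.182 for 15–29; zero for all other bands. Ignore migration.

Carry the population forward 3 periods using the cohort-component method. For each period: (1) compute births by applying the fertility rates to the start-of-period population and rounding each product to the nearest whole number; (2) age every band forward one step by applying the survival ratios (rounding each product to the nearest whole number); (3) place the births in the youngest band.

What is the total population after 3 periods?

Numbering the bands 1..6 from youngest to oldest:
Period 1:
Births: 4800 * 0.182 = 874
Band 2: 14300 * 0.969 = 13857
Band 3: 4800 * 0.972 = 4666
Band 4: 5300 * 0.96 = 5088
Band 5: 13500 * 0.95 = 12825
Band 6: 7100 * 0.967 = 6866
Population now: 0–14=874, 15–29=13857, 30–44=4666, 45–59=5088, 60–74=12825, 75–89=6866
Period 2:
Births: 13857 * 0.182 = 2522
Band 2: 874 * 0.969 = 847
Band 3: 13857 * 0.972 = 13469
Band 4: 4666 * 0.96 = 4479
Band 5: 5088 * 0.95 = 4834
Band 6: 12825 * 0.967 = 12402
Population now: 0–14=2522, 15–29=847, 30–44=13469, 45–59=4479, 60–74=4834, 75–89=12402
Period 3:
Births: 847 * 0.182 = 154
Band 2: 2522 * 0.969 = 2444
Band 3: 847 * 0.972 = 823
Band 4: 13469 * 0.96 = 12930
Band 5: 4479 * 0.95 = 4255
Band 6: 4834 * 0.967 = 4674
Population now: 0–14=154, 15–29=2444, 30–44=823, 45–59=12930, 60–74=4255, 75–89=4674
Total after period 3: 154 + 2444 + 823 + 12930 + 4255 + 4674 = 25280

25280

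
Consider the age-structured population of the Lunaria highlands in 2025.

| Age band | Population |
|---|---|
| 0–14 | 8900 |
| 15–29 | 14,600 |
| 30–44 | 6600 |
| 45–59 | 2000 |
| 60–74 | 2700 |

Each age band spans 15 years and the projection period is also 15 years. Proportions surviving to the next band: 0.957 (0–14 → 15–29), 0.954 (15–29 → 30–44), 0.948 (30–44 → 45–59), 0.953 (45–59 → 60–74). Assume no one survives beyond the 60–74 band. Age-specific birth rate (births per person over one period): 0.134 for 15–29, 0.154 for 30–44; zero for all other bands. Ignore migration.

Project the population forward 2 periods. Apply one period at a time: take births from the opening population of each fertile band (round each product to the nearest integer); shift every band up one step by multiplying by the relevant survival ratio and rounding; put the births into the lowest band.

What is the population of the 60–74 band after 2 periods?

5963

— Period 1 —
Births: 14600 * 0.134 = 1956 ; 6600 * 0.154 = 1016 — total 2972
15–29: 8900 * 0.957 = 8517
30–44: 14600 * 0.954 = 13928
45–59: 6600 * 0.948 = 6257
60–74: 2000 * 0.953 = 1906
Population now: 0–14=2972, 15–29=8517, 30–44=13928, 45–59=6257, 60–74=1906
— Period 2 —
Births: 8517 * 0.134 = 1141 ; 13928 * 0.154 = 2145 — total 3286
15–29: 2972 * 0.957 = 2844
30–44: 8517 * 0.954 = 8125
45–59: 13928 * 0.948 = 13204
60–74: 6257 * 0.953 = 5963
Population now: 0–14=3286, 15–29=2844, 30–44=8125, 45–59=13204, 60–74=5963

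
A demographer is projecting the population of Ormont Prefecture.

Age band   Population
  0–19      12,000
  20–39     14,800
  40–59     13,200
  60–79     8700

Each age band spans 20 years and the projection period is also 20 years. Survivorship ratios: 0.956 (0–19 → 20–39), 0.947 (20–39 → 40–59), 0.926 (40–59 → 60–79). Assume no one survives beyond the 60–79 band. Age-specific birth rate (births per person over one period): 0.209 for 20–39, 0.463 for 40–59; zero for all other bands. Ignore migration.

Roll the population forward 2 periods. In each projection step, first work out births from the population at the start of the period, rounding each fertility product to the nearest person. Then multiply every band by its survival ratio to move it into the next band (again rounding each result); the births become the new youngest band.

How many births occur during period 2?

Call the bands 1 to 4, youngest first.
— Period 1 —
Births: 14800 × 0.209 = 3093, 13200 × 0.463 = 6112 — total 9205
Band 2: 12000 × 0.956 = 11472
Band 3: 14800 × 0.947 = 14016
Band 4: 13200 × 0.926 = 12223
→ [9205, 11472, 14016, 12223]
— Period 2 —
Births: 11472 × 0.209 = 2398, 14016 × 0.463 = 6489 — total 8887
Band 2: 9205 × 0.956 = 8800
Band 3: 11472 × 0.947 = 10864
Band 4: 14016 × 0.926 = 12979
→ [8887, 8800, 10864, 12979]

8887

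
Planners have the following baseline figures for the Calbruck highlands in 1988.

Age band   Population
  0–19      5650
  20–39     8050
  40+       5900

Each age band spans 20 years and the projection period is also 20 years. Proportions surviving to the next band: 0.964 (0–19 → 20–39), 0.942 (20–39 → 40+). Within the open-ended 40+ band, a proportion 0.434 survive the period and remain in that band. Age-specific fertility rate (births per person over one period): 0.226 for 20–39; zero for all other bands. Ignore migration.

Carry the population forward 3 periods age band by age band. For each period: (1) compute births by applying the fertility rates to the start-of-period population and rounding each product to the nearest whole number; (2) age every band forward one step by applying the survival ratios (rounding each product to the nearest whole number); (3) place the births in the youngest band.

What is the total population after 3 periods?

[period 1]
Births: 8050 × 0.226 = 1819
20–39: 5650 × 0.964 = 5447
40+: 8050 × 0.942 + 5900 × 0.434 = 7583 + 2561 = 10144
Giving 1819 / 5447 / 10144.
[period 2]
Births: 5447 × 0.226 = 1231
20–39: 1819 × 0.964 = 1754
40+: 5447 × 0.942 + 10144 × 0.434 = 5131 + 4402 = 9533
Giving 1231 / 1754 / 9533.
[period 3]
Births: 1754 × 0.226 = 396
20–39: 1231 × 0.964 = 1187
40+: 1754 × 0.942 + 9533 × 0.434 = 1652 + 4137 = 5789
Giving 396 / 1187 / 5789.
Total after period 3: 396 + 1187 + 5789 = 7372

7372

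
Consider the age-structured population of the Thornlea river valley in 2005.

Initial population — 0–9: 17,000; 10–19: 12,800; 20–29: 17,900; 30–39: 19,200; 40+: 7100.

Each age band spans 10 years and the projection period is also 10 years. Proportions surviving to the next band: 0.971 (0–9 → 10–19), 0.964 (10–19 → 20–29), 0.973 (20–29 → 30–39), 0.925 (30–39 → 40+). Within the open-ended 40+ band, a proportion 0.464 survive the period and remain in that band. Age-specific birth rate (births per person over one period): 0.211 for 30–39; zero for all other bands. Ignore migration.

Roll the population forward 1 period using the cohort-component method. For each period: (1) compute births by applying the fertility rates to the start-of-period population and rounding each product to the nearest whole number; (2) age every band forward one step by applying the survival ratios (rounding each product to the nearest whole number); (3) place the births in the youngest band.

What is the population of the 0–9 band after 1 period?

4051

Period 1:
Births: 19200 * 0.211 = 4051
10–19: 17000 * 0.971 = 16507
20–29: 12800 * 0.964 = 12339
30–39: 17900 * 0.973 = 17417
40+: 19200 * 0.925 + 7100 * 0.464 = 17760 + 3294 = 21054
Population now: 0–9=4051, 10–19=16507, 20–29=12339, 30–39=17417, 40+=21054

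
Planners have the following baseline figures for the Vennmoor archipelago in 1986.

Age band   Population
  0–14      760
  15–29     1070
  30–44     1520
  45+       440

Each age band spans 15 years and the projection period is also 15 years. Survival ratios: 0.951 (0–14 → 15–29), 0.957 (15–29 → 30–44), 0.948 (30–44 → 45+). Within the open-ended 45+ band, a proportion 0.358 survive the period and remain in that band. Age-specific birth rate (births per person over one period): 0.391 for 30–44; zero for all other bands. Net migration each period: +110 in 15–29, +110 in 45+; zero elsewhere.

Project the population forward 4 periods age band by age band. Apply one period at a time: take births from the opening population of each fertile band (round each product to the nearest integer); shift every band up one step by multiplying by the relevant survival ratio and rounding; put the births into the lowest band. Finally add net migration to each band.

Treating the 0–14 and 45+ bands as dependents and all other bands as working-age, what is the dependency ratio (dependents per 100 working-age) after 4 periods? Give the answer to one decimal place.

171.5

(Groups numbered youngest = 1 to oldest = 4.)
[period 1]
Births: 1520 * 0.391 = 594
Group 2: 760 * 0.951 = 723
Group 3: 1070 * 0.957 = 1024
Group 4: 1520 * 0.948 + 440 * 0.358 = 1441 + 158 = 1599
Net migration: Group 2 + 110 → 833; Group 4 + 110 → 1709
Population now: 0–14=594, 15–29=833, 30–44=1024, 45+=1709
[period 2]
Births: 1024 * 0.391 = 400
Group 2: 594 * 0.951 = 565
Group 3: 833 * 0.957 = 797
Group 4: 1024 * 0.948 + 1709 * 0.358 = 971 + 612 = 1583
Net migration: Group 2 + 110 → 675; Group 4 + 110 → 1693
Population now: 0–14=400, 15–29=675, 30–44=797, 45+=1693
[period 3]
Births: 797 * 0.391 = 312
Group 2: 400 * 0.951 = 380
Group 3: 675 * 0.957 = 646
Group 4: 797 * 0.948 + 1693 * 0.358 = 756 + 606 = 1362
Net migration: Group 2 + 110 → 490; Group 4 + 110 → 1472
Population now: 0–14=312, 15–29=490, 30–44=646, 45+=1472
[period 4]
Births: 646 * 0.391 = 253
Group 2: 312 * 0.951 = 297
Group 3: 490 * 0.957 = 469
Group 4: 646 * 0.948 + 1472 * 0.358 = 612 + 527 = 1139
Net migration: Group 2 + 110 → 407; Group 4 + 110 → 1249
Population now: 0–14=253, 15–29=407, 30–44=469, 45+=1249
Dependents (band 0–14 + band 45+) = 253 + 1249 = 1502; working-age = 876; ratio = 1502/876 × 100 = 171.5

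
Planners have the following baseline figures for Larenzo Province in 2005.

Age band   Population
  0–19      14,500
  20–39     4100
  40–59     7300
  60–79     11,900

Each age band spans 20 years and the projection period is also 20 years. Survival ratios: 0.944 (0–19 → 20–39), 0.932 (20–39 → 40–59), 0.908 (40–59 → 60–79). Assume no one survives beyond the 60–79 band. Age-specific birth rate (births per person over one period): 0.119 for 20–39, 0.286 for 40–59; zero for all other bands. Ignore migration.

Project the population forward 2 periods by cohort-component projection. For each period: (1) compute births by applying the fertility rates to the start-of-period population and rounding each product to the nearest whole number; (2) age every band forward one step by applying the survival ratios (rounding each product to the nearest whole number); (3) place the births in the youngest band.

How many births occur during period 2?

2722

Let group 1 be 0–19 through group 4 = 60–79.
Period 1:
Births: 4100 × 0.119 = 488 ; 7300 × 0.286 = 2088 ⇒ total 2576
Group 2: 14500 × 0.944 = 13688
Group 3: 4100 × 0.932 = 3821
Group 4: 7300 × 0.908 = 6628
Giving 2576 / 13688 / 3821 / 6628.
Period 2:
Births: 13688 × 0.119 = 1629 ; 3821 × 0.286 = 1093 ⇒ total 2722
Group 2: 2576 × 0.944 = 2432
Group 3: 13688 × 0.932 = 12757
Group 4: 3821 × 0.908 = 3469
Giving 2722 / 2432 / 12757 / 3469.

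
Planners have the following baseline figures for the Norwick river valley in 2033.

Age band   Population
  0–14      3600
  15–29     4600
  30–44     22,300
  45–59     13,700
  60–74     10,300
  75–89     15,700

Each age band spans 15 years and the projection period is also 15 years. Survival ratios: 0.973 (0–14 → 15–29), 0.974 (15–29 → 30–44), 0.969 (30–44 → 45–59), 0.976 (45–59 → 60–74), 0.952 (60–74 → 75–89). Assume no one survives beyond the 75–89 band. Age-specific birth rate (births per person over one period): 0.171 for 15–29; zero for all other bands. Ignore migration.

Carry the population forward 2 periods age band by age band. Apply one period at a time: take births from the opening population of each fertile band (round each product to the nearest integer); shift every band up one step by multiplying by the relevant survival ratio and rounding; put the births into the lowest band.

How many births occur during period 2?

599

[period 1]
Births: 4600 × 0.171 = 787
15–29: 3600 × 0.973 = 3503
30–44: 4600 × 0.974 = 4480
45–59: 22300 × 0.969 = 21609
60–74: 13700 × 0.976 = 13371
75–89: 10300 × 0.952 = 9806
→ [787, 3503, 4480, 21609, 13371, 9806]
[period 2]
Births: 3503 × 0.171 = 599
15–29: 787 × 0.973 = 766
30–44: 3503 × 0.974 = 3412
45–59: 4480 × 0.969 = 4341
60–74: 21609 × 0.976 = 21090
75–89: 13371 × 0.952 = 12729
→ [599, 766, 3412, 4341, 21090, 12729]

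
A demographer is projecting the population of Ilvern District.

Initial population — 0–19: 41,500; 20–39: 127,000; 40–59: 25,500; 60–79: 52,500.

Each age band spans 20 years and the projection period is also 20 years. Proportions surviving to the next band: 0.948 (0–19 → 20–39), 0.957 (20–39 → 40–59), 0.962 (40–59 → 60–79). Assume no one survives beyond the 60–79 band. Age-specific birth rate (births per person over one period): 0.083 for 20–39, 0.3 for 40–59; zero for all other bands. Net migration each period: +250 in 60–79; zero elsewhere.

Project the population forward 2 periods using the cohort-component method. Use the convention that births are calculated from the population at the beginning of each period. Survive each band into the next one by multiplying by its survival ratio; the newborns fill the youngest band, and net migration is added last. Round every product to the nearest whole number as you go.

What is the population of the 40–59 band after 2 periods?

Let band 1 be 0–19 through band 4 = 60–79.
— Period 1 —
Births: 127000 * 0.083 = 10541, 25500 * 0.3 = 7650 → 18191
Band 2: 41500 * 0.948 = 39342
Band 3: 127000 * 0.957 = 121539
Band 4: 25500 * 0.962 = 24531
Net migration: Band 4 + 250 → 24781
Population now: 0–19=18191, 20–39=39342, 40–59=121539, 60–79=24781
— Period 2 —
Births: 39342 * 0.083 = 3265, 121539 * 0.3 = 36462 → 39727
Band 2: 18191 * 0.948 = 17245
Band 3: 39342 * 0.957 = 37650
Band 4: 121539 * 0.962 = 116921
Net migration: Band 4 + 250 → 117171
Population now: 0–19=39727, 20–39=17245, 40–59=37650, 60–79=117171

37650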